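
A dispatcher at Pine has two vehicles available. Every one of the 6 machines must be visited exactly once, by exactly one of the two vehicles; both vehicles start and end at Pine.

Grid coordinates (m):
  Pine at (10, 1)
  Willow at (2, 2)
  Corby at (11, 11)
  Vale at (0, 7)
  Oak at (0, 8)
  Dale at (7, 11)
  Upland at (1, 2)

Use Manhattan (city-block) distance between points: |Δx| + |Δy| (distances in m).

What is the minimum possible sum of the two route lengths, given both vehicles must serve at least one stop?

There are 2^5 − 1 = 31 ways to divide the 6 stops into two non-empty groups. For each, the best each vehicle can do is its own shortest tour through its group:
  {Willow} + {Corby, Vale, Oak, Dale, Upland}: 18 + 42 = 60
  {Corby} + {Willow, Vale, Oak, Dale, Upland}: 22 + 40 = 62
  {Willow, Corby} + {Vale, Oak, Dale, Upland}: 38 + 40 = 78
  {Vale} + {Willow, Corby, Oak, Dale, Upland}: 32 + 42 = 74
  {Willow, Vale} + {Corby, Oak, Dale, Upland}: 32 + 42 = 74
  {Corby, Vale} + {Willow, Oak, Dale, Upland}: 42 + 40 = 82
  … (31 splits in total)
Best: vehicle 1 Pine → Willow → Pine = 18; vehicle 2 Pine → Corby → Dale → Oak → Vale → Upland → Pine = 42; combined 60.

60 m — the smallest possible combined total.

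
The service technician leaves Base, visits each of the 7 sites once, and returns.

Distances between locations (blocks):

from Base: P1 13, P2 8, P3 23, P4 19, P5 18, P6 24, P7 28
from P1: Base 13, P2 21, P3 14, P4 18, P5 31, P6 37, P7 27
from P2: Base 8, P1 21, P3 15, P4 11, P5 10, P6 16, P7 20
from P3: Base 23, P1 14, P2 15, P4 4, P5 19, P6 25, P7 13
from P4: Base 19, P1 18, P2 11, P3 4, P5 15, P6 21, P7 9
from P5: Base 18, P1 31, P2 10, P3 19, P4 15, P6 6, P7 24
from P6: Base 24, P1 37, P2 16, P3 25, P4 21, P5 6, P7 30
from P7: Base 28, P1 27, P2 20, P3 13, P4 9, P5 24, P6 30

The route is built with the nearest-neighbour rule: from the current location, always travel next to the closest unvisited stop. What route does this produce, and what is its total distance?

At Base the remaining stops are P2 8, P1 13, P5 18, P4 19, P3 23, P6 24, P7 28; go to P2.
At P2 the remaining stops are P5 10, P4 11, P3 15, P6 16, P7 20, P1 21; go to P5.
At P5 the remaining stops are P6 6, P4 15, P3 19, P7 24, P1 31; go to P6.
At P6 the remaining stops are P4 21, P3 25, P7 30, P1 37; go to P4.
At P4 the remaining stops are P3 4, P7 9, P1 18; go to P3.
At P3 the remaining stops are P7 13, P1 14; go to P7.
At P7 the remaining stops are P1 27; go to P1.
Return P1→Base: 13.
Total = 8 + 10 + 6 + 21 + 4 + 13 + 27 + 13 = 102.

Nearest-neighbour total = 102 blocks; route Base → P2 → P5 → P6 → P4 → P3 → P7 → P1 → Base.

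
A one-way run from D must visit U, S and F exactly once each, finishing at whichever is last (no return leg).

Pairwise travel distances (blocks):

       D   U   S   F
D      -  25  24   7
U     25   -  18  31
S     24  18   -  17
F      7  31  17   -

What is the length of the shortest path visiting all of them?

Minimum one-way distance = 42 blocks.

There are 3! = 6 possible orderings.
D - U - S - F: 25+18+17 = 60
D - U - F - S: 25+31+17 = 73
D - S - U - F: 24+18+31 = 73
D - S - F - U: 24+17+31 = 72
D - F - U - S: 7+31+18 = 56
D - F - S - U: 7+17+18 = 42
The minimum is 42.
One shortest path: D → F → S → U.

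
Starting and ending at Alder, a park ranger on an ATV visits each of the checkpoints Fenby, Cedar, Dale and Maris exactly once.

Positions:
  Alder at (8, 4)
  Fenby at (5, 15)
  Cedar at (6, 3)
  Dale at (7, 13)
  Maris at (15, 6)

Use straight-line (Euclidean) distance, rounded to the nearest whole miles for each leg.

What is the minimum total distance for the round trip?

Shortest round trip = 35 miles.

There are 12 distinct closed tours to check (reversals are equivalent).
Alder - Fenby - Cedar - Dale - Maris - Alder: 11+12+10+11+7 = 51
Alder - Fenby - Cedar - Maris - Dale - Alder: 11+12+9+11+9 = 52
Alder - Fenby - Dale - Cedar - Maris - Alder: 11+3+10+9+7 = 40
Alder - Fenby - Dale - Maris - Cedar - Alder: 11+3+11+9+2 = 36
Alder - Fenby - Maris - Cedar - Dale - Alder: 11+13+9+10+9 = 52
Alder - Fenby - Maris - Dale - Cedar - Alder: 11+13+11+10+2 = 47
Alder - Cedar - Fenby - Dale - Maris - Alder: 2+12+3+11+7 = 35
Alder - Cedar - Fenby - Maris - Dale - Alder: 2+12+13+11+9 = 47
Alder - Cedar - Dale - Fenby - Maris - Alder: 2+10+3+13+7 = 35
Alder - Cedar - Maris - Fenby - Dale - Alder: 2+9+13+3+9 = 36
Alder - Dale - Fenby - Cedar - Maris - Alder: 9+3+12+9+7 = 40
Alder - Dale - Cedar - Fenby - Maris - Alder: 9+10+12+13+7 = 51
The minimum is 35.
One optimal route: Alder → Cedar → Fenby → Dale → Maris → Alder (or its reverse).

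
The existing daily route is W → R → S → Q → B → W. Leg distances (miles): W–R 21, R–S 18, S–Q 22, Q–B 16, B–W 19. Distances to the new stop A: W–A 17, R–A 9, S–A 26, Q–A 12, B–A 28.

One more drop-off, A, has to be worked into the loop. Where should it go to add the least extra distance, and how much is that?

Insertion cost between consecutive stops i–j is d(i,A) + d(A,j) − d(i,j):
  between W and R: 17 + 9 − 21 = 5
  between R and S: 9 + 26 − 18 = 17
  between S and Q: 26 + 12 − 22 = 16
  between Q and B: 12 + 28 − 16 = 24
  between B and W: 28 + 17 − 19 = 26
Cheapest insertion is between W and R, adding 5.
New total = 96 + 5 = 101.

Minimum extra distance: 5 miles, inserting A between W and R.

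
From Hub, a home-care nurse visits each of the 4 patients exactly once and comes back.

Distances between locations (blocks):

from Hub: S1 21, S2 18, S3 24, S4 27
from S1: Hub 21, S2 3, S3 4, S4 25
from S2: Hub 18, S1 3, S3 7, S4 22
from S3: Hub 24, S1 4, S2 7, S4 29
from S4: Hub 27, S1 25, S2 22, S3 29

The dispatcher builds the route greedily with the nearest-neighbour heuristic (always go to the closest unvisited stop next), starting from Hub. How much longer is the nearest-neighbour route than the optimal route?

From Hub: S2=18, S1=21, S3=24, S4=27 → choose S2 (18).
From S2: S1=3, S3=7, S4=22 → choose S1 (3).
From S1: S3=4, S4=25 → choose S3 (4).
From S3: S4=29 → choose S4 (29).
NN route Hub → S2 → S1 → S3 → S4 → Hub costs 81.
Optimal: Hub → S3 → S1 → S2 → S4 → Hub costs 80 (by enumerating all 12 distinct tours).
Excess = 81 − 80 = 1.

Excess over optimum: 1 blocks.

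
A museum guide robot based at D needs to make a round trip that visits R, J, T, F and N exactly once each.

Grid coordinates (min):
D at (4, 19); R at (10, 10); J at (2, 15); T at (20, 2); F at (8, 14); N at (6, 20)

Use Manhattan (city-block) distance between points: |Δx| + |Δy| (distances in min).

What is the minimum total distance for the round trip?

With 5 stops there are 5!/2 = 60 distinct round trips (a route and its reverse cost the same).
D-R-J-T-F-N-D: 15+13+31+24+8+3 = 94
D-R-J-T-N-F-D: 15+13+31+32+8+9 = 108
D-R-J-F-T-N-D: 15+13+7+24+32+3 = 94
D-R-J-F-N-T-D: 15+13+7+8+32+33 = 108
D-R-J-N-T-F-D: 15+13+9+32+24+9 = 102
D-R-J-N-F-T-D: 15+13+9+8+24+33 = 102
D-R-T-J-F-N-D: 15+18+31+7+8+3 = 82
D-R-T-J-N-F-D: 15+18+31+9+8+9 = 90
D-R-T-F-J-N-D: 15+18+24+7+9+3 = 76
D-R-T-F-N-J-D: 15+18+24+8+9+6 = 80
D-R-T-N-J-F-D: 15+18+32+9+7+9 = 90
D-R-T-N-F-J-D: 15+18+32+8+7+6 = 86
D-R-F-J-T-N-D: 15+6+7+31+32+3 = 94
D-R-F-J-N-T-D: 15+6+7+9+32+33 = 102
… (46 more)
D-J-R-T-F-N-D: 6+13+18+24+8+3 = 72  ← best
The minimum is 72.
One optimal route: D → J → R → T → F → N → D (or its reverse).

72 min — the shortest possible round trip.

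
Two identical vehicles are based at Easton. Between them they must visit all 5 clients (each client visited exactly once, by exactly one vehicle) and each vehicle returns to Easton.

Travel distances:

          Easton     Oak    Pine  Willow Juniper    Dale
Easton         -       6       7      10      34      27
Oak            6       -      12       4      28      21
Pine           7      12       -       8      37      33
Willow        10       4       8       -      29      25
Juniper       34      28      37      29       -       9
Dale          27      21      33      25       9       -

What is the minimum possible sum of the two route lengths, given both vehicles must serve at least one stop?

Minimum combined distance: 89.

Check every non-empty split of the stops between the two vehicles; for each half take its own optimal tour:
  {Oak} + {Pine, Willow, Juniper, Dale}: 12 + 80 = 92
  {Pine} + {Oak, Willow, Juniper, Dale}: 14 + 75 = 89
  {Oak, Pine} + {Willow, Juniper, Dale}: 25 + 75 = 100
  {Willow} + {Oak, Pine, Juniper, Dale}: 20 + 80 = 100
  {Oak, Willow} + {Pine, Juniper, Dale}: 20 + 80 = 100
  {Pine, Willow} + {Oak, Juniper, Dale}: 25 + 70 = 95
  … (15 splits in total)
Best: vehicle 1 Easton → Pine → Easton = 14; vehicle 2 Easton → Oak → Willow → Juniper → Dale → Easton = 75; combined 89.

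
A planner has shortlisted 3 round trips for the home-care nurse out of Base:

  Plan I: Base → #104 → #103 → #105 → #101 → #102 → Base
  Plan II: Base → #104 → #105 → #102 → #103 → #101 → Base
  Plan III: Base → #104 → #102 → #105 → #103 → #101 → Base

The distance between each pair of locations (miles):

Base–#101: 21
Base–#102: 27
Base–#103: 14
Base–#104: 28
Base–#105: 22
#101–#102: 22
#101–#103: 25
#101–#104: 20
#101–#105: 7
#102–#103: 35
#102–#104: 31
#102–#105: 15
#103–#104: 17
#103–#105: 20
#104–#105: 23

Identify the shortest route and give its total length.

Plan I: 28 + 17 + 20 + 7 + 22 + 27 = 121
Plan II: 28 + 23 + 15 + 35 + 25 + 21 = 147
Plan III: 28 + 31 + 15 + 20 + 25 + 21 = 140

Shortest is Plan I, total 121 miles.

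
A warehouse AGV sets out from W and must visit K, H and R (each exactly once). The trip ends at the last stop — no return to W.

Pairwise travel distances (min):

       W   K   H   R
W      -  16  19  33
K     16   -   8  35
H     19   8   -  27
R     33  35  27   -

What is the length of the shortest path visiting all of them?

51 min — the minimum one-way total.

There are 3! = 6 possible orderings.
W - K - H - R: 16+8+27 = 51
W - K - R - H: 16+35+27 = 78
W - H - K - R: 19+8+35 = 62
W - H - R - K: 19+27+35 = 81
W - R - K - H: 33+35+8 = 76
W - R - H - K: 33+27+8 = 68
The minimum is 51.
One shortest path: W → K → H → R.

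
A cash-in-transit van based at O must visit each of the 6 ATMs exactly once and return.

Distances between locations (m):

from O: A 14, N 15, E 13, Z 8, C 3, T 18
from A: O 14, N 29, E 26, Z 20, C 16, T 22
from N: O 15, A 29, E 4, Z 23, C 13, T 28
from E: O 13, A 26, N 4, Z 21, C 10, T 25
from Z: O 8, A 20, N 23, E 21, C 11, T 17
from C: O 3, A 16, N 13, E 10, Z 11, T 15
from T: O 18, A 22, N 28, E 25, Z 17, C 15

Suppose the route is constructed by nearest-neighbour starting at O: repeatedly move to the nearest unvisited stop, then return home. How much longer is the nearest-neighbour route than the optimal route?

O: C=3, Z=8, E=13, A=14, N=15, T=18 ⇒ C
C: E=10, Z=11, N=13, T=15, A=16 ⇒ E
E: N=4, Z=21, T=25, A=26 ⇒ N
N: Z=23, T=28, A=29 ⇒ Z
Z: T=17, A=20 ⇒ T
T: A=22 ⇒ A
NN route O → C → E → N → Z → T → A → O costs 93.
Optimal: O → N → E → C → A → T → Z → O costs 92 (by enumerating all 360 distinct tours).
Excess = 93 − 92 = 1.

1 m longer than the optimal tour.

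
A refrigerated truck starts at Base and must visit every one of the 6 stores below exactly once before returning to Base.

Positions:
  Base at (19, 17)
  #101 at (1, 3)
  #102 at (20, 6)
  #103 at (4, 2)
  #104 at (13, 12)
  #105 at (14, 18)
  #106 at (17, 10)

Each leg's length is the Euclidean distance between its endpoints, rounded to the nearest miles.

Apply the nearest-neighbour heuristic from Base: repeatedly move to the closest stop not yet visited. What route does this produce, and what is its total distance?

Total distance 62 miles via the nearest-neighbour route Base → #105 → #104 → #106 → #102 → #103 → #101 → Base.

At Base the remaining stops are #105 5, #106 7, #104 8, #102 11, #103 21, #101 23; go to #105.
At #105 the remaining stops are #104 6, #106 9, #102 13, #103 19, #101 20; go to #104.
At #104 the remaining stops are #106 4, #102 9, #103 13, #101 15; go to #106.
At #106 the remaining stops are #102 5, #103 15, #101 17; go to #102.
At #102 the remaining stops are #103 16, #101 19; go to #103.
At #103 the remaining stops are #101 3; go to #101.
Return #101→Base: 23.
Total = 5 + 6 + 4 + 5 + 16 + 3 + 23 = 62.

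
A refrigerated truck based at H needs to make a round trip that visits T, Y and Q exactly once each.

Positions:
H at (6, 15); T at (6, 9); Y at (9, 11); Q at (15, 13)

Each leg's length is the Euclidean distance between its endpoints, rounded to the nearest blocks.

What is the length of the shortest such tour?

Minimum total distance: 25 blocks.

With 3 stops there are 3!/2 = 3 distinct round trips (a route and its reverse cost the same).
H→T→Y→Q→H: 6+4+6+9 = 25
H→T→Q→Y→H: 6+10+6+5 = 27
H→Y→T→Q→H: 5+4+10+9 = 28
The minimum is 25.
One optimal route: H → T → Y → Q → H (or its reverse).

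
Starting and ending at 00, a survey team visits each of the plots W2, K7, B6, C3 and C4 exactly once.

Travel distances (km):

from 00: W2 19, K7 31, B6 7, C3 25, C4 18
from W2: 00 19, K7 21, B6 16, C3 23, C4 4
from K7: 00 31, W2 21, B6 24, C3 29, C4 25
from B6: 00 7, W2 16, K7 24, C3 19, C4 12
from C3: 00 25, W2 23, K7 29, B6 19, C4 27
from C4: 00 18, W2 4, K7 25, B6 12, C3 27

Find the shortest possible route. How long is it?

00→W2→K7→B6→C3→C4→00: 19+21+24+19+27+18 = 128
00→W2→K7→B6→C4→C3→00: 19+21+24+12+27+25 = 128
00→W2→K7→C3→B6→C4→00: 19+21+29+19+12+18 = 118
00→W2→K7→C3→C4→B6→00: 19+21+29+27+12+7 = 115
00→W2→K7→C4→B6→C3→00: 19+21+25+12+19+25 = 121
00→W2→K7→C4→C3→B6→00: 19+21+25+27+19+7 = 118
00→W2→B6→K7→C3→C4→00: 19+16+24+29+27+18 = 133
00→W2→B6→K7→C4→C3→00: 19+16+24+25+27+25 = 136
00→W2→B6→C3→K7→C4→00: 19+16+19+29+25+18 = 126
00→W2→B6→C3→C4→K7→00: 19+16+19+27+25+31 = 137
00→W2→B6→C4→K7→C3→00: 19+16+12+25+29+25 = 126
00→W2→B6→C4→C3→K7→00: 19+16+12+27+29+31 = 134
00→W2→C3→K7→B6→C4→00: 19+23+29+24+12+18 = 125
00→W2→C3→K7→C4→B6→00: 19+23+29+25+12+7 = 115
… (46 more)
00→B6→C3→K7→W2→C4→00: 7+19+29+21+4+18 = 98  ← best
The minimum is 98.
One optimal route: 00 → B6 → C3 → K7 → W2 → C4 → 00 (or its reverse).

Minimum total distance: 98 km.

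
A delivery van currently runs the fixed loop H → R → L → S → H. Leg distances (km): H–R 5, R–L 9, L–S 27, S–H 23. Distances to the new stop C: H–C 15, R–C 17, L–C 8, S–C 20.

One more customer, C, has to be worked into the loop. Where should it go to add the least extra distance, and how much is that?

Insertion cost between consecutive stops i–j is d(i,C) + d(C,j) − d(i,j):
  between H and R: 15 + 17 − 5 = 27
  between R and L: 17 + 8 − 9 = 16
  between L and S: 8 + 20 − 27 = 1
  between S and H: 20 + 15 − 23 = 12
Cheapest insertion is between L and S, adding 1.
New total = 64 + 1 = 65.

+1 km — insert C between L and S.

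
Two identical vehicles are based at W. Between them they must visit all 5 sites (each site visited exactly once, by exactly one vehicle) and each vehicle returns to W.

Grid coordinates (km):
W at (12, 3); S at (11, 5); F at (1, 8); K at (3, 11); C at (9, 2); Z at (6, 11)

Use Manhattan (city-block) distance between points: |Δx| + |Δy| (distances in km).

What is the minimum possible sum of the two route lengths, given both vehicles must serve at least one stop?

There are 2^4 − 1 = 15 ways to divide the 5 stops into two non-empty groups. For each, the best each vehicle can do is its own shortest tour through its group:
  {S} + {F, K, C, Z}: 6 + 40 = 46
  {F} + {S, K, C, Z}: 32 + 36 = 68
  {S, F} + {K, C, Z}: 32 + 36 = 68
  {K} + {S, F, C, Z}: 34 + 40 = 74
  {S, K} + {F, C, Z}: 34 + 40 = 74
  {F, K} + {S, C, Z}: 38 + 30 = 68
  … (15 splits in total)
Best: vehicle 1 W → S → W = 6; vehicle 2 W → F → K → Z → C → W = 40; combined 46.

Minimum combined distance: 46 km.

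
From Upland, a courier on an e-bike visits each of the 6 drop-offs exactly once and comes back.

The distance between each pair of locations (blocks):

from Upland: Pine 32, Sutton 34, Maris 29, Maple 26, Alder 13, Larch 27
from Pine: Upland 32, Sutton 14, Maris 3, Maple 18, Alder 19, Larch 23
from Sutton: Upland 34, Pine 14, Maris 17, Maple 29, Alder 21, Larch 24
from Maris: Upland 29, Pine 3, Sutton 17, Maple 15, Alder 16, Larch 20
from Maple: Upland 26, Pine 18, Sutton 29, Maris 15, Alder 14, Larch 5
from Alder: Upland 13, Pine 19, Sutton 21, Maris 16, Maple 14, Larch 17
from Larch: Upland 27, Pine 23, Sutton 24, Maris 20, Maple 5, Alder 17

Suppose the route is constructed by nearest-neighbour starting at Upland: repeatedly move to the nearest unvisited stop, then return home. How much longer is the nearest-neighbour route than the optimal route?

From Upland: Alder=13, Maple=26, Larch=27, Maris=29, Pine=32, Sutton=34 → choose Alder (13).
From Alder: Maple=14, Maris=16, Larch=17, Pine=19, Sutton=21 → choose Maple (14).
From Maple: Larch=5, Maris=15, Pine=18, Sutton=29 → choose Larch (5).
From Larch: Maris=20, Pine=23, Sutton=24 → choose Maris (20).
From Maris: Pine=3, Sutton=17 → choose Pine (3).
From Pine: Sutton=14 → choose Sutton (14).
NN route Upland → Alder → Maple → Larch → Maris → Pine → Sutton → Upland costs 103.
Optimal: Upland → Alder → Sutton → Pine → Maris → Maple → Larch → Upland costs 98 (by enumerating all 360 distinct tours).
Excess = 103 − 98 = 5.

Excess over optimum: 5 blocks.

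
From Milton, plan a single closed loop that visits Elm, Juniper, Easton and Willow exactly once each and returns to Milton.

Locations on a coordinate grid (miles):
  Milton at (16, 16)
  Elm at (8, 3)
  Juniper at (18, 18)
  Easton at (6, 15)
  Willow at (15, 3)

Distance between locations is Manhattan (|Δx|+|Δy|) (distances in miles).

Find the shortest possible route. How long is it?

Milton - Elm - Juniper - Easton - Willow - Milton: 21+25+15+21+14 = 96
Milton - Elm - Juniper - Willow - Easton - Milton: 21+25+18+21+11 = 96
Milton - Elm - Easton - Juniper - Willow - Milton: 21+14+15+18+14 = 82
Milton - Elm - Easton - Willow - Juniper - Milton: 21+14+21+18+4 = 78
Milton - Elm - Willow - Juniper - Easton - Milton: 21+7+18+15+11 = 72
Milton - Elm - Willow - Easton - Juniper - Milton: 21+7+21+15+4 = 68
Milton - Juniper - Elm - Easton - Willow - Milton: 4+25+14+21+14 = 78
Milton - Juniper - Elm - Willow - Easton - Milton: 4+25+7+21+11 = 68
Milton - Juniper - Easton - Elm - Willow - Milton: 4+15+14+7+14 = 54
Milton - Juniper - Willow - Elm - Easton - Milton: 4+18+7+14+11 = 54
Milton - Easton - Elm - Juniper - Willow - Milton: 11+14+25+18+14 = 82
Milton - Easton - Juniper - Elm - Willow - Milton: 11+15+25+7+14 = 72
The minimum is 54.
One optimal route: Milton → Juniper → Easton → Elm → Willow → Milton (or its reverse).

54 miles — the shortest possible round trip.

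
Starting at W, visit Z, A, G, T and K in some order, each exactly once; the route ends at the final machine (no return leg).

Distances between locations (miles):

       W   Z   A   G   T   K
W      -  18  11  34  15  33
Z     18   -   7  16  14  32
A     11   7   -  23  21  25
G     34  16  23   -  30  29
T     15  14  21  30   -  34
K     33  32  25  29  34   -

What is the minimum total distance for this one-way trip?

There are 5! = 120 possible orderings.
W → Z → A → G → T → K: 18+7+23+30+34 = 112
W → Z → A → G → K → T: 18+7+23+29+34 = 111
W → Z → A → T → G → K: 18+7+21+30+29 = 105
W → Z → A → T → K → G: 18+7+21+34+29 = 109
W → Z → A → K → G → T: 18+7+25+29+30 = 109
W → Z → A → K → T → G: 18+7+25+34+30 = 114
W → Z → G → A → T → K: 18+16+23+21+34 = 112
W → Z → G → A → K → T: 18+16+23+25+34 = 116
W → Z → G → T → A → K: 18+16+30+21+25 = 110
W → Z → G → T → K → A: 18+16+30+34+25 = 123
W → Z → G → K → A → T: 18+16+29+25+21 = 109
W → Z → G → K → T → A: 18+16+29+34+21 = 118
W → Z → T → A → G → K: 18+14+21+23+29 = 105
W → Z → T → A → K → G: 18+14+21+25+29 = 107
… (106 more)
W → T → Z → A → G → K: 15+14+7+23+29 = 88  ← best
The minimum is 88.
One shortest path: W → T → Z → A → G → K.

Shortest open route: 88 miles.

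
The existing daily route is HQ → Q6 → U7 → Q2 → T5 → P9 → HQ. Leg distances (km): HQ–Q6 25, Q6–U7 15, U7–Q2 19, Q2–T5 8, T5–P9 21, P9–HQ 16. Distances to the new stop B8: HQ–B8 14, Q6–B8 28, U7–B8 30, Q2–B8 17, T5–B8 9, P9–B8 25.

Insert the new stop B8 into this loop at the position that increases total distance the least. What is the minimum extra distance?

+13 km — insert B8 between T5 and P9.

Insertion cost between consecutive stops i–j is d(i,B8) + d(B8,j) − d(i,j):
  between HQ and Q6: 14 + 28 − 25 = 17
  between Q6 and U7: 28 + 30 − 15 = 43
  between U7 and Q2: 30 + 17 − 19 = 28
  between Q2 and T5: 17 + 9 − 8 = 18
  between T5 and P9: 9 + 25 − 21 = 13
  between P9 and HQ: 25 + 14 − 16 = 23
Cheapest insertion is between T5 and P9, adding 13.
New total = 104 + 13 = 117.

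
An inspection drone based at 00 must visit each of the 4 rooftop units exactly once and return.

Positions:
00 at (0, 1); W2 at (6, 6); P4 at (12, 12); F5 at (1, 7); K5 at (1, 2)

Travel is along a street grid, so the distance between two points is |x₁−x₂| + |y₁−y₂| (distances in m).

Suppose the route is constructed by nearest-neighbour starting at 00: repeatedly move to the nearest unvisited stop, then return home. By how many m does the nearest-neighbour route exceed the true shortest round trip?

The nearest-neighbour route is 2 m longer than optimal.

From 00: K5=2, F5=7, W2=11, P4=23 → choose K5 (2).
From K5: F5=5, W2=9, P4=21 → choose F5 (5).
From F5: W2=6, P4=16 → choose W2 (6).
From W2: P4=12 → choose P4 (12).
NN route 00 → K5 → F5 → W2 → P4 → 00 costs 48.
Optimal: 00 → W2 → P4 → F5 → K5 → 00 costs 46 (by enumerating all 12 distinct tours).
Excess = 48 − 46 = 2.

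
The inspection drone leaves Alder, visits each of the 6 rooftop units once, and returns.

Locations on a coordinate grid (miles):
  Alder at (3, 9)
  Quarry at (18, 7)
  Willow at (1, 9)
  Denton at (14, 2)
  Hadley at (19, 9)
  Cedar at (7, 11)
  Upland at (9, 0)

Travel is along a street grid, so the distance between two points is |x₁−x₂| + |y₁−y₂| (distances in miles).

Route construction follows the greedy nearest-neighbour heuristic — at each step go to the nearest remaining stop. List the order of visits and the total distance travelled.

From Alder: distances to unvisited — Willow=2, Cedar=6, Upland=15, Hadley=16, Quarry=17, Denton=18. Nearest is Willow (2).
From Willow: distances to unvisited — Cedar=8, Upland=17, Hadley=18, Quarry=19, Denton=20. Nearest is Cedar (8).
From Cedar: distances to unvisited — Upland=13, Hadley=14, Quarry=15, Denton=16. Nearest is Upland (13).
From Upland: distances to unvisited — Denton=7, Quarry=16, Hadley=19. Nearest is Denton (7).
From Denton: distances to unvisited — Quarry=9, Hadley=12. Nearest is Quarry (9).
From Quarry: distances to unvisited — Hadley=3. Nearest is Hadley (3).
Return Hadley→Alder: 16.
Total = 2 + 8 + 13 + 7 + 9 + 3 + 16 = 58.

Total distance 58 miles via the nearest-neighbour route Alder → Willow → Cedar → Upland → Denton → Quarry → Hadley → Alder.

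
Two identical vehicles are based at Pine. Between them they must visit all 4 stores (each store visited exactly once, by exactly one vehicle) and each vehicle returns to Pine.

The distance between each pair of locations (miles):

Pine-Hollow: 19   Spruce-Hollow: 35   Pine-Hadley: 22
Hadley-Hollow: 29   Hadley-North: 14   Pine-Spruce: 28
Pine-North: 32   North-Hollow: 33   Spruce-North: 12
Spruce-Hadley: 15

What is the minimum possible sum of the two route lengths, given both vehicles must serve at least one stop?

114 miles — the smallest possible combined total.

Check every non-empty split of the stops between the two vehicles; for each half take its own optimal tour:
  {Spruce} + {Hadley, North, Hollow}: 56 + 88 = 144
  {Hadley} + {Spruce, North, Hollow}: 44 + 92 = 136
  {Spruce, Hadley} + {North, Hollow}: 65 + 84 = 149
  {North} + {Spruce, Hadley, Hollow}: 64 + 91 = 155
  {Spruce, North} + {Hadley, Hollow}: 72 + 70 = 142
  {Hadley, North} + {Spruce, Hollow}: 68 + 82 = 150
  … (7 splits in total)
  {Spruce, Hadley, North} + {Hollow}: 76 + 38 = 114  ← best
Best: vehicle 1 Pine → Spruce → North → Hadley → Pine = 76; vehicle 2 Pine → Hollow → Pine = 38; combined 114.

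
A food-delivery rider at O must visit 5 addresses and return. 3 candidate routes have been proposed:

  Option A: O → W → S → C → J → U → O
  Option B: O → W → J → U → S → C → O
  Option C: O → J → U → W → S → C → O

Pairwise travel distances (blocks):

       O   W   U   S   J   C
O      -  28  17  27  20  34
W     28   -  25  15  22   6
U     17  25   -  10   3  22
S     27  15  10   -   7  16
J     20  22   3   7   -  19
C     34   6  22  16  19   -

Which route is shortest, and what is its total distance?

98 blocks — Option A is the shortest.

Option A: 28 + 15 + 16 + 19 + 3 + 17 = 98
Option B: 28 + 22 + 3 + 10 + 16 + 34 = 113
Option C: 20 + 3 + 25 + 15 + 16 + 34 = 113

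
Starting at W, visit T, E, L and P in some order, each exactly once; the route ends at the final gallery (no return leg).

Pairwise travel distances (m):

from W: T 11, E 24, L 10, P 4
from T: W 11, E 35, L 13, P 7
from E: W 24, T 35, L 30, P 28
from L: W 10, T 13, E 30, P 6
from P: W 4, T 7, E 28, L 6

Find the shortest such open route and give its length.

There are 4! = 24 possible orderings.
W→T→E→L→P: 11+35+30+6 = 82
W→T→E→P→L: 11+35+28+6 = 80
W→T→L→E→P: 11+13+30+28 = 82
W→T→L→P→E: 11+13+6+28 = 58
W→T→P→E→L: 11+7+28+30 = 76
W→T→P→L→E: 11+7+6+30 = 54
W→E→T→L→P: 24+35+13+6 = 78
W→E→T→P→L: 24+35+7+6 = 72
W→E→L→T→P: 24+30+13+7 = 74
W→E→L→P→T: 24+30+6+7 = 67
W→E→P→T→L: 24+28+7+13 = 72
W→E→P→L→T: 24+28+6+13 = 71
W→L→T→E→P: 10+13+35+28 = 86
W→L→T→P→E: 10+13+7+28 = 58
… (10 more)
The minimum is 54.
One shortest path: W → T → P → L → E.

Shortest open route: 54 m.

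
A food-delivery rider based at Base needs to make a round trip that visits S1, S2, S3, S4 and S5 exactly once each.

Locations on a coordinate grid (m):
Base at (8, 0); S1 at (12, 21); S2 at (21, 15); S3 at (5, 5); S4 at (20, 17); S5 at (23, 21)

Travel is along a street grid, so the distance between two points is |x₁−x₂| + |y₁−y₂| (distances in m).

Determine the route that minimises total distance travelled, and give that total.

80 m — the shortest possible round trip.

There are 60 distinct closed tours to check (reversals are equivalent).
Base→S1→S2→S3→S4→S5→Base: 25+15+26+27+7+36 = 136
Base→S1→S2→S3→S5→S4→Base: 25+15+26+34+7+29 = 136
Base→S1→S2→S4→S3→S5→Base: 25+15+3+27+34+36 = 140
Base→S1→S2→S4→S5→S3→Base: 25+15+3+7+34+8 = 92
Base→S1→S2→S5→S3→S4→Base: 25+15+8+34+27+29 = 138
Base→S1→S2→S5→S4→S3→Base: 25+15+8+7+27+8 = 90
Base→S1→S3→S2→S4→S5→Base: 25+23+26+3+7+36 = 120
Base→S1→S3→S2→S5→S4→Base: 25+23+26+8+7+29 = 118
Base→S1→S3→S4→S2→S5→Base: 25+23+27+3+8+36 = 122
Base→S1→S3→S4→S5→S2→Base: 25+23+27+7+8+28 = 118
Base→S1→S3→S5→S2→S4→Base: 25+23+34+8+3+29 = 122
Base→S1→S3→S5→S4→S2→Base: 25+23+34+7+3+28 = 120
Base→S1→S4→S2→S3→S5→Base: 25+12+3+26+34+36 = 136
Base→S1→S4→S2→S5→S3→Base: 25+12+3+8+34+8 = 90
… (46 more)
Base→S1→S5→S4→S2→S3→Base: 25+11+7+3+26+8 = 80  ← best
The minimum is 80.
One optimal route: Base → S1 → S5 → S4 → S2 → S3 → Base (or its reverse).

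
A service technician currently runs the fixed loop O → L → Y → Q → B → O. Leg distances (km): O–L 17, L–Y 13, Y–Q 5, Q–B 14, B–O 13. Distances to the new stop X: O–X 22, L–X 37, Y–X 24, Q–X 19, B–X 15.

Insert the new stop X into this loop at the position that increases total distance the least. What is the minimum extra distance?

Insertion cost between consecutive stops i–j is d(i,X) + d(X,j) − d(i,j):
  between O and L: 22 + 37 − 17 = 42
  between L and Y: 37 + 24 − 13 = 48
  between Y and Q: 24 + 19 − 5 = 38
  between Q and B: 19 + 15 − 14 = 20
  between B and O: 15 + 22 − 13 = 24
Cheapest insertion is between Q and B, adding 20.
New total = 62 + 20 = 82.

+20 km — insert X between Q and B.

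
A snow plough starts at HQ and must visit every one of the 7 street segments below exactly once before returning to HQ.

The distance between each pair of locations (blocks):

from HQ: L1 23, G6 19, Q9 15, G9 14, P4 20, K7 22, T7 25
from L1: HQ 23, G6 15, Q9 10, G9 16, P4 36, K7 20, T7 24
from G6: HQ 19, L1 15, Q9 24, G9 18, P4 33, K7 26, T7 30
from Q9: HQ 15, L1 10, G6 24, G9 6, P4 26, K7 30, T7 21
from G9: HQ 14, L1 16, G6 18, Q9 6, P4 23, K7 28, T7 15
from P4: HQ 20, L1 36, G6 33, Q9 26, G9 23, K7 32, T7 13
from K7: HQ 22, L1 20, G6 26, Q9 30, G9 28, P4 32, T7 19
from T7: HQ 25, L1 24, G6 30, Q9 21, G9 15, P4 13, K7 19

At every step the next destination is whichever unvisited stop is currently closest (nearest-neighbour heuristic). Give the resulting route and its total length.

Nearest-neighbour total = 123 blocks; route HQ → G9 → Q9 → L1 → G6 → K7 → T7 → P4 → HQ.

At HQ the remaining stops are G9 14, Q9 15, G6 19, P4 20, K7 22, L1 23, T7 25; go to G9.
At G9 the remaining stops are Q9 6, T7 15, L1 16, G6 18, P4 23, K7 28; go to Q9.
At Q9 the remaining stops are L1 10, T7 21, G6 24, P4 26, K7 30; go to L1.
At L1 the remaining stops are G6 15, K7 20, T7 24, P4 36; go to G6.
At G6 the remaining stops are K7 26, T7 30, P4 33; go to K7.
At K7 the remaining stops are T7 19, P4 32; go to T7.
At T7 the remaining stops are P4 13; go to P4.
Return P4→HQ: 20.
Total = 14 + 6 + 10 + 15 + 26 + 19 + 13 + 20 = 123.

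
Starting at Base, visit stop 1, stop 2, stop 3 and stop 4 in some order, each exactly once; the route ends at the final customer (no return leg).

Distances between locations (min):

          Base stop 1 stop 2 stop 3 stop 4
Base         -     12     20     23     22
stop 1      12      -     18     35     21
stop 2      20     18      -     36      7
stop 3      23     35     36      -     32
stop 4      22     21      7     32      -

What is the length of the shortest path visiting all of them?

There are 4! = 24 possible orderings.
Base - stop 1 - stop 2 - stop 3 - stop 4: 12+18+36+32 = 98
Base - stop 1 - stop 2 - stop 4 - stop 3: 12+18+7+32 = 69
Base - stop 1 - stop 3 - stop 2 - stop 4: 12+35+36+7 = 90
Base - stop 1 - stop 3 - stop 4 - stop 2: 12+35+32+7 = 86
Base - stop 1 - stop 4 - stop 2 - stop 3: 12+21+7+36 = 76
Base - stop 1 - stop 4 - stop 3 - stop 2: 12+21+32+36 = 101
Base - stop 2 - stop 1 - stop 3 - stop 4: 20+18+35+32 = 105
Base - stop 2 - stop 1 - stop 4 - stop 3: 20+18+21+32 = 91
Base - stop 2 - stop 3 - stop 1 - stop 4: 20+36+35+21 = 112
Base - stop 2 - stop 3 - stop 4 - stop 1: 20+36+32+21 = 109
Base - stop 2 - stop 4 - stop 1 - stop 3: 20+7+21+35 = 83
Base - stop 2 - stop 4 - stop 3 - stop 1: 20+7+32+35 = 94
Base - stop 3 - stop 1 - stop 2 - stop 4: 23+35+18+7 = 83
Base - stop 3 - stop 1 - stop 4 - stop 2: 23+35+21+7 = 86
… (10 more)
The minimum is 69.
One shortest path: Base → stop 1 → stop 2 → stop 4 → stop 3.

Minimum one-way distance = 69 min.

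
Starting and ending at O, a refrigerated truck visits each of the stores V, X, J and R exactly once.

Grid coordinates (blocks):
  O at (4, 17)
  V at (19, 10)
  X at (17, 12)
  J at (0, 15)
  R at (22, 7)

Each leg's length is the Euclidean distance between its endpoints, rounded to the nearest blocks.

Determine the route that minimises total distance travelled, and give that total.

Shortest round trip = 48 blocks.

With 4 stops there are 4!/2 = 12 distinct round trips (a route and its reverse cost the same).
O - V - X - J - R - O: 17+3+17+23+21 = 81
O - V - X - R - J - O: 17+3+7+23+4 = 54
O - V - J - X - R - O: 17+20+17+7+21 = 82
O - V - J - R - X - O: 17+20+23+7+14 = 81
O - V - R - X - J - O: 17+4+7+17+4 = 49
O - V - R - J - X - O: 17+4+23+17+14 = 75
O - X - V - J - R - O: 14+3+20+23+21 = 81
O - X - V - R - J - O: 14+3+4+23+4 = 48
O - X - J - V - R - O: 14+17+20+4+21 = 76
O - X - R - V - J - O: 14+7+4+20+4 = 49
O - J - V - X - R - O: 4+20+3+7+21 = 55
O - J - X - V - R - O: 4+17+3+4+21 = 49
The minimum is 48.
One optimal route: O → X → V → R → J → O (or its reverse).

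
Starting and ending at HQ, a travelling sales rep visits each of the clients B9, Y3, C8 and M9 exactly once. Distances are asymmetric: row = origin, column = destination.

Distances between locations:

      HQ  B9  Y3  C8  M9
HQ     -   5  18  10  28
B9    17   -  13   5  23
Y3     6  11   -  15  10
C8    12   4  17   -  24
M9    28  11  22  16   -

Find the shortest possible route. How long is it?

HQ - B9 - Y3 - C8 - M9 - HQ: 5+13+15+24+28 = 85
HQ - B9 - Y3 - M9 - C8 - HQ: 5+13+10+16+12 = 56
HQ - B9 - C8 - Y3 - M9 - HQ: 5+5+17+10+28 = 65
HQ - B9 - C8 - M9 - Y3 - HQ: 5+5+24+22+6 = 62
HQ - B9 - M9 - Y3 - C8 - HQ: 5+23+22+15+12 = 77
HQ - B9 - M9 - C8 - Y3 - HQ: 5+23+16+17+6 = 67
HQ - Y3 - B9 - C8 - M9 - HQ: 18+11+5+24+28 = 86
HQ - Y3 - B9 - M9 - C8 - HQ: 18+11+23+16+12 = 80
HQ - Y3 - C8 - B9 - M9 - HQ: 18+15+4+23+28 = 88
HQ - Y3 - C8 - M9 - B9 - HQ: 18+15+24+11+17 = 85
HQ - Y3 - M9 - B9 - C8 - HQ: 18+10+11+5+12 = 56
HQ - Y3 - M9 - C8 - B9 - HQ: 18+10+16+4+17 = 65
HQ - C8 - B9 - Y3 - M9 - HQ: 10+4+13+10+28 = 65
HQ - C8 - B9 - M9 - Y3 - HQ: 10+4+23+22+6 = 65
… (10 more)
The minimum is 56.
One optimal route: HQ → B9 → Y3 → M9 → C8 → HQ.

56 — the shortest possible round trip.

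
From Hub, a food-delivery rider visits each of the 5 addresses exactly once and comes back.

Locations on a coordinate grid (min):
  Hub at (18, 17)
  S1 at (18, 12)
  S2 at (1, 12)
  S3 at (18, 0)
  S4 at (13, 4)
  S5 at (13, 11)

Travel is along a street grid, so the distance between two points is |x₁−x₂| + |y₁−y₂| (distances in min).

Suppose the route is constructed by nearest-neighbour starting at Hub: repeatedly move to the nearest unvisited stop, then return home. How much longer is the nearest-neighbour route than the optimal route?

From Hub: S1=5, S5=11, S3=17, S4=18, S2=22 → choose S1 (5).
From S1: S5=6, S3=12, S4=13, S2=17 → choose S5 (6).
From S5: S4=7, S2=13, S3=16 → choose S4 (7).
From S4: S3=9, S2=20 → choose S3 (9).
From S3: S2=29 → choose S2 (29).
NN route Hub → S1 → S5 → S4 → S3 → S2 → Hub costs 78.
Optimal: Hub → S1 → S2 → S5 → S4 → S3 → Hub costs 68 (by enumerating all 60 distinct tours).
Excess = 78 − 68 = 10.

10 min longer than the optimal tour.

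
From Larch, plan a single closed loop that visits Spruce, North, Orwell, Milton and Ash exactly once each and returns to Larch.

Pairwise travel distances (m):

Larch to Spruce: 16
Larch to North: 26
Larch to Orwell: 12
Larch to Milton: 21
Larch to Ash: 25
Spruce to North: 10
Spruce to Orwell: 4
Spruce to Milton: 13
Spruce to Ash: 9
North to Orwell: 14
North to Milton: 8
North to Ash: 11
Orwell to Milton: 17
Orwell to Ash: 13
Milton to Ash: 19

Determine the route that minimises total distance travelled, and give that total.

65 m — the shortest possible round trip.

Larch → Spruce → North → Orwell → Milton → Ash → Larch: 16+10+14+17+19+25 = 101
Larch → Spruce → North → Orwell → Ash → Milton → Larch: 16+10+14+13+19+21 = 93
Larch → Spruce → North → Milton → Orwell → Ash → Larch: 16+10+8+17+13+25 = 89
Larch → Spruce → North → Milton → Ash → Orwell → Larch: 16+10+8+19+13+12 = 78
Larch → Spruce → North → Ash → Orwell → Milton → Larch: 16+10+11+13+17+21 = 88
Larch → Spruce → North → Ash → Milton → Orwell → Larch: 16+10+11+19+17+12 = 85
Larch → Spruce → Orwell → North → Milton → Ash → Larch: 16+4+14+8+19+25 = 86
Larch → Spruce → Orwell → North → Ash → Milton → Larch: 16+4+14+11+19+21 = 85
Larch → Spruce → Orwell → Milton → North → Ash → Larch: 16+4+17+8+11+25 = 81
Larch → Spruce → Orwell → Milton → Ash → North → Larch: 16+4+17+19+11+26 = 93
Larch → Spruce → Orwell → Ash → North → Milton → Larch: 16+4+13+11+8+21 = 73
Larch → Spruce → Orwell → Ash → Milton → North → Larch: 16+4+13+19+8+26 = 86
Larch → Spruce → Milton → North → Orwell → Ash → Larch: 16+13+8+14+13+25 = 89
Larch → Spruce → Milton → North → Ash → Orwell → Larch: 16+13+8+11+13+12 = 73
… (46 more)
Larch → Orwell → Spruce → Ash → North → Milton → Larch: 12+4+9+11+8+21 = 65  ← best
The minimum is 65.
One optimal route: Larch → Orwell → Spruce → Ash → North → Milton → Larch (or its reverse).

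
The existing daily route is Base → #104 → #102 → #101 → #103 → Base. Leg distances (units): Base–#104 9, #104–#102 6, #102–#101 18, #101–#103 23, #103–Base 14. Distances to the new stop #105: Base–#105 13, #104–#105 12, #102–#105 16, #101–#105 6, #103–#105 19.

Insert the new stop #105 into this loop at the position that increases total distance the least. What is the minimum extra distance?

Insertion cost between consecutive stops i–j is d(i,#105) + d(#105,j) − d(i,j):
  between Base and #104: 13 + 12 − 9 = 16
  between #104 and #102: 12 + 16 − 6 = 22
  between #102 and #101: 16 + 6 − 18 = 4
  between #101 and #103: 6 + 19 − 23 = 2
  between #103 and Base: 19 + 13 − 14 = 18
Cheapest insertion is between #101 and #103, adding 2.
New total = 70 + 2 = 72.

Minimum extra distance: 2, inserting #105 between #101 and #103.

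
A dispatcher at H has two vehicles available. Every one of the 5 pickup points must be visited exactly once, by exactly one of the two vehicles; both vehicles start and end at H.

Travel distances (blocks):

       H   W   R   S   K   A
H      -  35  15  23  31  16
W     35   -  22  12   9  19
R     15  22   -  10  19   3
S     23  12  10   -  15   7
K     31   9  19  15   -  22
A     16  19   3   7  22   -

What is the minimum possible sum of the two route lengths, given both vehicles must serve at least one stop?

Check every non-empty split of the stops between the two vehicles; for each half take its own optimal tour:
  {W} + {R, S, K, A}: 70 + 71 = 141
  {R} + {W, S, K, A}: 30 + 75 = 105
  {W, R} + {S, K, A}: 72 + 69 = 141
  {S} + {W, R, K, A}: 46 + 77 = 123
  {W, S} + {R, K, A}: 70 + 69 = 139
  {R, S} + {W, K, A}: 48 + 75 = 123
  … (15 splits in total)
Best: vehicle 1 H → R → H = 30; vehicle 2 H → K → W → S → A → H = 75; combined 105.

Minimum combined distance: 105 blocks.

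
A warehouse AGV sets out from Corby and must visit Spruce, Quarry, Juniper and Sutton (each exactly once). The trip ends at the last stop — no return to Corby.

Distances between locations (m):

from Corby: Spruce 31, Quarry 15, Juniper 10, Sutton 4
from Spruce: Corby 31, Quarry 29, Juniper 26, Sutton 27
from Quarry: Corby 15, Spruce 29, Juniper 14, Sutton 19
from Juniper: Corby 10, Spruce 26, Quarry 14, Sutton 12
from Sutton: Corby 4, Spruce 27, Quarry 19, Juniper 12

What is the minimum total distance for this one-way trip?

There are 4! = 24 possible orderings.
Corby - Spruce - Quarry - Juniper - Sutton: 31+29+14+12 = 86
Corby - Spruce - Quarry - Sutton - Juniper: 31+29+19+12 = 91
Corby - Spruce - Juniper - Quarry - Sutton: 31+26+14+19 = 90
Corby - Spruce - Juniper - Sutton - Quarry: 31+26+12+19 = 88
Corby - Spruce - Sutton - Quarry - Juniper: 31+27+19+14 = 91
Corby - Spruce - Sutton - Juniper - Quarry: 31+27+12+14 = 84
Corby - Quarry - Spruce - Juniper - Sutton: 15+29+26+12 = 82
Corby - Quarry - Spruce - Sutton - Juniper: 15+29+27+12 = 83
Corby - Quarry - Juniper - Spruce - Sutton: 15+14+26+27 = 82
Corby - Quarry - Juniper - Sutton - Spruce: 15+14+12+27 = 68
Corby - Quarry - Sutton - Spruce - Juniper: 15+19+27+26 = 87
Corby - Quarry - Sutton - Juniper - Spruce: 15+19+12+26 = 72
Corby - Juniper - Spruce - Quarry - Sutton: 10+26+29+19 = 84
Corby - Juniper - Spruce - Sutton - Quarry: 10+26+27+19 = 82
… (10 more)
Corby - Sutton - Juniper - Quarry - Spruce: 4+12+14+29 = 59  ← best
The minimum is 59.
One shortest path: Corby → Sutton → Juniper → Quarry → Spruce.

Shortest open route: 59 m.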